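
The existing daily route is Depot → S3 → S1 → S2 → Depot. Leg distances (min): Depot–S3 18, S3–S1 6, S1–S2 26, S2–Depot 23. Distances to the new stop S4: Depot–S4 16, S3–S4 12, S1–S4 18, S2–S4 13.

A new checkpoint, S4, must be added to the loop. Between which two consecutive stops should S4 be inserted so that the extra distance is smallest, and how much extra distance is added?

Adding 5 min by placing S4 on the S1–S2 leg.

Insertion cost between consecutive stops i–j is d(i,S4) + d(S4,j) − d(i,j):
  between Depot and S3: 16 + 12 − 18 = 10
  between S3 and S1: 12 + 18 − 6 = 24
  between S1 and S2: 18 + 13 − 26 = 5
  between S2 and Depot: 13 + 16 − 23 = 6
Cheapest insertion is between S1 and S2, adding 5.
New total = 73 + 5 = 78.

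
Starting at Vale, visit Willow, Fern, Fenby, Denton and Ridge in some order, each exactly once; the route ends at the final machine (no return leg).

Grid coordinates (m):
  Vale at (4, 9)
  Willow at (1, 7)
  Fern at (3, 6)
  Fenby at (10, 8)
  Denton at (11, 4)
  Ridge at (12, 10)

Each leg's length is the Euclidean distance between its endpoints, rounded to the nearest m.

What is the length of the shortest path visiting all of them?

There are 5! = 120 possible orderings.
Vale→Willow→Fern→Fenby→Denton→Ridge: 4+2+7+4+6 = 23
Vale→Willow→Fern→Fenby→Ridge→Denton: 4+2+7+3+6 = 22
Vale→Willow→Fern→Denton→Fenby→Ridge: 4+2+8+4+3 = 21
Vale→Willow→Fern→Denton→Ridge→Fenby: 4+2+8+6+3 = 23
Vale→Willow→Fern→Ridge→Fenby→Denton: 4+2+10+3+4 = 23
Vale→Willow→Fern→Ridge→Denton→Fenby: 4+2+10+6+4 = 26
Vale→Willow→Fenby→Fern→Denton→Ridge: 4+9+7+8+6 = 34
Vale→Willow→Fenby→Fern→Ridge→Denton: 4+9+7+10+6 = 36
Vale→Willow→Fenby→Denton→Fern→Ridge: 4+9+4+8+10 = 35
Vale→Willow→Fenby→Denton→Ridge→Fern: 4+9+4+6+10 = 33
Vale→Willow→Fenby→Ridge→Fern→Denton: 4+9+3+10+8 = 34
Vale→Willow→Fenby→Ridge→Denton→Fern: 4+9+3+6+8 = 30
Vale→Willow→Denton→Fern→Fenby→Ridge: 4+10+8+7+3 = 32
Vale→Willow→Denton→Fern→Ridge→Fenby: 4+10+8+10+3 = 35
… (106 more)
The minimum is 21.
One shortest path: Vale → Willow → Fern → Denton → Fenby → Ridge.

Minimum one-way distance = 21 m.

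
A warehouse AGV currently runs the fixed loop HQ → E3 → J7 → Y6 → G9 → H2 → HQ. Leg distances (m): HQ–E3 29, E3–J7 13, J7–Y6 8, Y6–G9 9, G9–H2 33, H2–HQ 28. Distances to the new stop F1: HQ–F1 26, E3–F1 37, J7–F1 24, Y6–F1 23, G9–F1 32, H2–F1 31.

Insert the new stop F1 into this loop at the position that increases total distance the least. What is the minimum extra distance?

Insertion cost between consecutive stops i–j is d(i,F1) + d(F1,j) − d(i,j):
  between HQ and E3: 26 + 37 − 29 = 34
  between E3 and J7: 37 + 24 − 13 = 48
  between J7 and Y6: 24 + 23 − 8 = 39
  between Y6 and G9: 23 + 32 − 9 = 46
  between G9 and H2: 32 + 31 − 33 = 30
  between H2 and HQ: 31 + 26 − 28 = 29
Cheapest insertion is between H2 and HQ, adding 29.
New total = 120 + 29 = 149.

+29 m — insert F1 between H2 and HQ.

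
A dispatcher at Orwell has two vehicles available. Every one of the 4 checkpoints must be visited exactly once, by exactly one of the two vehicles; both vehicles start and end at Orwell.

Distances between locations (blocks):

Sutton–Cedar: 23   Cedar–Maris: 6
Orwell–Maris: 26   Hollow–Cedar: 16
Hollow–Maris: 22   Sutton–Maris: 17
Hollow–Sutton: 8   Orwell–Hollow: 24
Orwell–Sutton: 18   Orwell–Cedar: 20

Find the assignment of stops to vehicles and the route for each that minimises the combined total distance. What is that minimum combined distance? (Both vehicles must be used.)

Check every non-empty split of the stops between the two vehicles; for each half take its own optimal tour:
  {Hollow} + {Sutton, Cedar, Maris}: 48 + 61 = 109
  {Sutton} + {Hollow, Cedar, Maris}: 36 + 72 = 108
  {Hollow, Sutton} + {Cedar, Maris}: 50 + 52 = 102
  {Cedar} + {Hollow, Sutton, Maris}: 40 + 74 = 114
  {Hollow, Cedar} + {Sutton, Maris}: 60 + 61 = 121
  {Sutton, Cedar} + {Hollow, Maris}: 61 + 72 = 133
  … (7 splits in total)
Best: vehicle 1 Orwell → Hollow → Sutton → Orwell = 50; vehicle 2 Orwell → Cedar → Maris → Orwell = 52; combined 102.

102 blocks — the smallest possible combined total.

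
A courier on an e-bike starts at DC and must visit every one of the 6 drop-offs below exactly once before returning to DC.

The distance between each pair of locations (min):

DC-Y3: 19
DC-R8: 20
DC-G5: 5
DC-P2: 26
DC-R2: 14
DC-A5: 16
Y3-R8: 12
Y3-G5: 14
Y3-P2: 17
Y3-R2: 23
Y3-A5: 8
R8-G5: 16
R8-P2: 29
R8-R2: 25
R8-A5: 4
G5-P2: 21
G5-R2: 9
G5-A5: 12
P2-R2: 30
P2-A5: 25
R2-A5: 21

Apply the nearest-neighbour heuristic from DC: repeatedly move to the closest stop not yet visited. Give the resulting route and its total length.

DC → [G5:5 / R2:14 / A5:16 / Y3:19 / R8:20 / P2:26] → G5 (5)
G5 → [R2:9 / A5:12 / Y3:14 / R8:16 / P2:21] → R2 (9)
R2 → [A5:21 / Y3:23 / R8:25 / P2:30] → A5 (21)
A5 → [R8:4 / Y3:8 / P2:25] → R8 (4)
R8 → [Y3:12 / P2:29] → Y3 (12)
Y3 → [P2:17] → P2 (17)
Return P2→DC: 26.
Total = 5 + 9 + 21 + 4 + 12 + 17 + 26 = 94.

Nearest-neighbour total = 94 min; route DC → G5 → R2 → A5 → R8 → Y3 → P2 → DC.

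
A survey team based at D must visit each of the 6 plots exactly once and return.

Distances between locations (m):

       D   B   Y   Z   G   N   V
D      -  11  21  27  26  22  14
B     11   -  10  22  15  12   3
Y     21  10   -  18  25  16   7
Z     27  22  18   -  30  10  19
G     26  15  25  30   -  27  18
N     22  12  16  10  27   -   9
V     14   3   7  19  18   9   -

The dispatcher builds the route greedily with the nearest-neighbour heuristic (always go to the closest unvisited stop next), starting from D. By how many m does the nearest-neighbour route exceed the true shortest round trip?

The nearest-neighbour route is 2 m longer than optimal.

From D: B=11, V=14, Y=21, N=22, G=26, Z=27 → choose B (11).
From B: V=3, Y=10, N=12, G=15, Z=22 → choose V (3).
From V: Y=7, N=9, G=18, Z=19 → choose Y (7).
From Y: N=16, Z=18, G=25 → choose N (16).
From N: Z=10, G=27 → choose Z (10).
From Z: G=30 → choose G (30).
NN route D → B → V → Y → N → Z → G → D costs 103.
Optimal: D → B → G → V → Y → Z → N → D costs 101 (by enumerating all 360 distinct tours).
Excess = 103 − 101 = 2.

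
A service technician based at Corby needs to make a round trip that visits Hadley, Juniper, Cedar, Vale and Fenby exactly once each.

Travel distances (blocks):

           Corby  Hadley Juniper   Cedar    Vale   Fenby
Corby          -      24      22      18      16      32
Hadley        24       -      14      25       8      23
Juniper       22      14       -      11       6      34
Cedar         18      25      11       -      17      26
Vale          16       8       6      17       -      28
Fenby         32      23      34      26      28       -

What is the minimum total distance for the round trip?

Corby → Hadley → Juniper → Cedar → Vale → Fenby → Corby: 24+14+11+17+28+32 = 126
Corby → Hadley → Juniper → Cedar → Fenby → Vale → Corby: 24+14+11+26+28+16 = 119
Corby → Hadley → Juniper → Vale → Cedar → Fenby → Corby: 24+14+6+17+26+32 = 119
Corby → Hadley → Juniper → Vale → Fenby → Cedar → Corby: 24+14+6+28+26+18 = 116
Corby → Hadley → Juniper → Fenby → Cedar → Vale → Corby: 24+14+34+26+17+16 = 131
Corby → Hadley → Juniper → Fenby → Vale → Cedar → Corby: 24+14+34+28+17+18 = 135
Corby → Hadley → Cedar → Juniper → Vale → Fenby → Corby: 24+25+11+6+28+32 = 126
Corby → Hadley → Cedar → Juniper → Fenby → Vale → Corby: 24+25+11+34+28+16 = 138
Corby → Hadley → Cedar → Vale → Juniper → Fenby → Corby: 24+25+17+6+34+32 = 138
Corby → Hadley → Cedar → Vale → Fenby → Juniper → Corby: 24+25+17+28+34+22 = 150
Corby → Hadley → Cedar → Fenby → Juniper → Vale → Corby: 24+25+26+34+6+16 = 131
Corby → Hadley → Cedar → Fenby → Vale → Juniper → Corby: 24+25+26+28+6+22 = 131
Corby → Hadley → Vale → Juniper → Cedar → Fenby → Corby: 24+8+6+11+26+32 = 107
Corby → Hadley → Vale → Juniper → Fenby → Cedar → Corby: 24+8+6+34+26+18 = 116
… (46 more)
Corby → Cedar → Juniper → Vale → Hadley → Fenby → Corby: 18+11+6+8+23+32 = 98  ← best
The minimum is 98.
One optimal route: Corby → Cedar → Juniper → Vale → Hadley → Fenby → Corby (or its reverse).

98 blocks — the shortest possible round trip.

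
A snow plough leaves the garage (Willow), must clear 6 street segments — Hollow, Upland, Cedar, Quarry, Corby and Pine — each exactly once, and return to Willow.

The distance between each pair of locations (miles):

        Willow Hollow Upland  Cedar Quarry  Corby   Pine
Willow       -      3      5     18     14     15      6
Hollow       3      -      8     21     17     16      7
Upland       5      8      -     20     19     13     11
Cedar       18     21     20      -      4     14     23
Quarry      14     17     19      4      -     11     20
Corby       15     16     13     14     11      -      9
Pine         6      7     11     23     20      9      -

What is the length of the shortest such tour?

There are 360 distinct closed tours to check (reversals are equivalent).
Willow→Hollow→Upland→Cedar→Quarry→Corby→Pine→Willow: 3+8+20+4+11+9+6 = 61
Willow→Hollow→Upland→Cedar→Quarry→Pine→Corby→Willow: 3+8+20+4+20+9+15 = 79
Willow→Hollow→Upland→Cedar→Corby→Quarry→Pine→Willow: 3+8+20+14+11+20+6 = 82
Willow→Hollow→Upland→Cedar→Corby→Pine→Quarry→Willow: 3+8+20+14+9+20+14 = 88
Willow→Hollow→Upland→Cedar→Pine→Quarry→Corby→Willow: 3+8+20+23+20+11+15 = 100
Willow→Hollow→Upland→Cedar→Pine→Corby→Quarry→Willow: 3+8+20+23+9+11+14 = 88
Willow→Hollow→Upland→Quarry→Cedar→Corby→Pine→Willow: 3+8+19+4+14+9+6 = 63
Willow→Hollow→Upland→Quarry→Cedar→Pine→Corby→Willow: 3+8+19+4+23+9+15 = 81
… (352 more)
Willow→Hollow→Pine→Corby→Quarry→Cedar→Upland→Willow: 3+7+9+11+4+20+5 = 59  ← best
The minimum is 59.
One optimal route: Willow → Hollow → Pine → Corby → Quarry → Cedar → Upland → Willow (or its reverse).

Shortest round trip = 59 miles.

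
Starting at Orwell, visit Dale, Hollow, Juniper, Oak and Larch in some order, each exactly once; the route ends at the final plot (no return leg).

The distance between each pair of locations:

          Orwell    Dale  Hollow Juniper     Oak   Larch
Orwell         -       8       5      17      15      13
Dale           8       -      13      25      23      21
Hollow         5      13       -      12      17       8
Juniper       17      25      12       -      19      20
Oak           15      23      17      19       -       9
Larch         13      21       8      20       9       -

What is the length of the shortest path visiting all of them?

57 — the minimum one-way total.

There are 5! = 120 possible orderings.
Orwell - Dale - Hollow - Juniper - Oak - Larch: 8+13+12+19+9 = 61
Orwell - Dale - Hollow - Juniper - Larch - Oak: 8+13+12+20+9 = 62
Orwell - Dale - Hollow - Oak - Juniper - Larch: 8+13+17+19+20 = 77
Orwell - Dale - Hollow - Oak - Larch - Juniper: 8+13+17+9+20 = 67
Orwell - Dale - Hollow - Larch - Juniper - Oak: 8+13+8+20+19 = 68
Orwell - Dale - Hollow - Larch - Oak - Juniper: 8+13+8+9+19 = 57
Orwell - Dale - Juniper - Hollow - Oak - Larch: 8+25+12+17+9 = 71
Orwell - Dale - Juniper - Hollow - Larch - Oak: 8+25+12+8+9 = 62
Orwell - Dale - Juniper - Oak - Hollow - Larch: 8+25+19+17+8 = 77
Orwell - Dale - Juniper - Oak - Larch - Hollow: 8+25+19+9+8 = 69
Orwell - Dale - Juniper - Larch - Hollow - Oak: 8+25+20+8+17 = 78
Orwell - Dale - Juniper - Larch - Oak - Hollow: 8+25+20+9+17 = 79
Orwell - Dale - Oak - Hollow - Juniper - Larch: 8+23+17+12+20 = 80
Orwell - Dale - Oak - Hollow - Larch - Juniper: 8+23+17+8+20 = 76
… (106 more)
The minimum is 57.
One shortest path: Orwell → Dale → Hollow → Larch → Oak → Juniper.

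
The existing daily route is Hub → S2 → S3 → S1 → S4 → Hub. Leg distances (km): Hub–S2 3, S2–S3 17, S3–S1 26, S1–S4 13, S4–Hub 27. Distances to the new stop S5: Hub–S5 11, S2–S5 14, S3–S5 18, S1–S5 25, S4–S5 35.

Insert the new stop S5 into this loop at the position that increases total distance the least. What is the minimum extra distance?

+15 km — insert S5 between S2 and S3.

Insertion cost between consecutive stops i–j is d(i,S5) + d(S5,j) − d(i,j):
  between Hub and S2: 11 + 14 − 3 = 22
  between S2 and S3: 14 + 18 − 17 = 15
  between S3 and S1: 18 + 25 − 26 = 17
  between S1 and S4: 25 + 35 − 13 = 47
  between S4 and Hub: 35 + 11 − 27 = 19
Cheapest insertion is between S2 and S3, adding 15.
New total = 86 + 15 = 101.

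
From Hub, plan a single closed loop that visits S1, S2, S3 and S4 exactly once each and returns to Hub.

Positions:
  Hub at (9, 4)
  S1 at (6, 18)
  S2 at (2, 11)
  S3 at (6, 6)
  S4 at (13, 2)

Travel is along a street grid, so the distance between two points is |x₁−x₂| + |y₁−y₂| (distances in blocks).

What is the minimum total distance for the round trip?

There are 12 distinct closed tours to check (reversals are equivalent).
Hub-S1-S2-S3-S4-Hub: 17+11+9+11+6 = 54
Hub-S1-S2-S4-S3-Hub: 17+11+20+11+5 = 64
Hub-S1-S3-S2-S4-Hub: 17+12+9+20+6 = 64
Hub-S1-S3-S4-S2-Hub: 17+12+11+20+14 = 74
Hub-S1-S4-S2-S3-Hub: 17+23+20+9+5 = 74
Hub-S1-S4-S3-S2-Hub: 17+23+11+9+14 = 74
Hub-S2-S1-S3-S4-Hub: 14+11+12+11+6 = 54
Hub-S2-S1-S4-S3-Hub: 14+11+23+11+5 = 64
Hub-S2-S3-S1-S4-Hub: 14+9+12+23+6 = 64
Hub-S2-S4-S1-S3-Hub: 14+20+23+12+5 = 74
Hub-S3-S1-S2-S4-Hub: 5+12+11+20+6 = 54
Hub-S3-S2-S1-S4-Hub: 5+9+11+23+6 = 54
The minimum is 54.
One optimal route: Hub → S1 → S2 → S3 → S4 → Hub (or its reverse).

54 blocks — the shortest possible round trip.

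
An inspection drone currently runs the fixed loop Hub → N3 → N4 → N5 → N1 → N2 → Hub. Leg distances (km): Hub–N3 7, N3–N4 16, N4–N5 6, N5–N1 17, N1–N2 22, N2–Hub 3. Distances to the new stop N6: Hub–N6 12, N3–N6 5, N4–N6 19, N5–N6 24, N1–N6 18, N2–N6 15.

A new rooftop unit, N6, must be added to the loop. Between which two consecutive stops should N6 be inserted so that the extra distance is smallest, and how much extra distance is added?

Insertion cost between consecutive stops i–j is d(i,N6) + d(N6,j) − d(i,j):
  between Hub and N3: 12 + 5 − 7 = 10
  between N3 and N4: 5 + 19 − 16 = 8
  between N4 and N5: 19 + 24 − 6 = 37
  between N5 and N1: 24 + 18 − 17 = 25
  between N1 and N2: 18 + 15 − 22 = 11
  between N2 and Hub: 15 + 12 − 3 = 24
Cheapest insertion is between N3 and N4, adding 8.
New total = 71 + 8 = 79.

+8 km — insert N6 between N3 and N4.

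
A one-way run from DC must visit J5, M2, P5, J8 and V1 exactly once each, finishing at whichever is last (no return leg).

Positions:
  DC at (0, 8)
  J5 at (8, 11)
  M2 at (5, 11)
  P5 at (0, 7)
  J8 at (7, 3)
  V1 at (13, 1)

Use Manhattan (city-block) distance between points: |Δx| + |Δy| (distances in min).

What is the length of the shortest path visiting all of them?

30 min — the minimum one-way total.

There are 5! = 120 possible orderings.
DC → J5 → M2 → P5 → J8 → V1: 11+3+9+11+8 = 42
DC → J5 → M2 → P5 → V1 → J8: 11+3+9+19+8 = 50
DC → J5 → M2 → J8 → P5 → V1: 11+3+10+11+19 = 54
DC → J5 → M2 → J8 → V1 → P5: 11+3+10+8+19 = 51
DC → J5 → M2 → V1 → P5 → J8: 11+3+18+19+11 = 62
DC → J5 → M2 → V1 → J8 → P5: 11+3+18+8+11 = 51
DC → J5 → P5 → M2 → J8 → V1: 11+12+9+10+8 = 50
DC → J5 → P5 → M2 → V1 → J8: 11+12+9+18+8 = 58
DC → J5 → P5 → J8 → M2 → V1: 11+12+11+10+18 = 62
DC → J5 → P5 → J8 → V1 → M2: 11+12+11+8+18 = 60
DC → J5 → P5 → V1 → M2 → J8: 11+12+19+18+10 = 70
DC → J5 → P5 → V1 → J8 → M2: 11+12+19+8+10 = 60
DC → J5 → J8 → M2 → P5 → V1: 11+9+10+9+19 = 58
DC → J5 → J8 → M2 → V1 → P5: 11+9+10+18+19 = 67
… (106 more)
DC → P5 → M2 → J5 → J8 → V1: 1+9+3+9+8 = 30  ← best
The minimum is 30.
One shortest path: DC → P5 → M2 → J5 → J8 → V1.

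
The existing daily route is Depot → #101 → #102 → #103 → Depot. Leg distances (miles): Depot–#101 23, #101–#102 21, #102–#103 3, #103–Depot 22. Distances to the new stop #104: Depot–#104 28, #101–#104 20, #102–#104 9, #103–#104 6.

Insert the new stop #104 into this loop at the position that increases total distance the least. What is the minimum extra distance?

+8 miles — insert #104 between #101 and #102.

Insertion cost between consecutive stops i–j is d(i,#104) + d(#104,j) − d(i,j):
  between Depot and #101: 28 + 20 − 23 = 25
  between #101 and #102: 20 + 9 − 21 = 8
  between #102 and #103: 9 + 6 − 3 = 12
  between #103 and Depot: 6 + 28 − 22 = 12
Cheapest insertion is between #101 and #102, adding 8.
New total = 69 + 8 = 77.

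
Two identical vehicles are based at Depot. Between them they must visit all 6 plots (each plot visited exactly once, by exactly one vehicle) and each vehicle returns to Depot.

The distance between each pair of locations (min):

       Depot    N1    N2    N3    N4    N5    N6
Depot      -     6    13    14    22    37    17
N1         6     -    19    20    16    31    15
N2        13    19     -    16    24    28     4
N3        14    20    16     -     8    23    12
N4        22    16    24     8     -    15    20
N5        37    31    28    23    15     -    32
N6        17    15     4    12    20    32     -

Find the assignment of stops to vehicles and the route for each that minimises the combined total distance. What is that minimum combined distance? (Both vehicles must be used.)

98 min — the smallest possible combined total.

Try each way of splitting the stops between the two vehicles (each non-empty) and, for each split, find the best tour for each vehicle:
  {N1} + {N2, N3, N4, N5, N6}: 12 + 86 = 98
  {N2} + {N1, N3, N4, N5, N6}: 26 + 89 = 115
  {N1, N2} + {N3, N4, N5, N6}: 38 + 86 = 124
  {N3} + {N1, N2, N4, N5, N6}: 28 + 86 = 114
  {N1, N3} + {N2, N4, N5, N6}: 40 + 86 = 126
  {N2, N3} + {N1, N4, N5, N6}: 43 + 86 = 129
  … (31 splits in total)
Best: vehicle 1 Depot → N1 → Depot = 12; vehicle 2 Depot → N2 → N6 → N5 → N4 → N3 → Depot = 86; combined 98.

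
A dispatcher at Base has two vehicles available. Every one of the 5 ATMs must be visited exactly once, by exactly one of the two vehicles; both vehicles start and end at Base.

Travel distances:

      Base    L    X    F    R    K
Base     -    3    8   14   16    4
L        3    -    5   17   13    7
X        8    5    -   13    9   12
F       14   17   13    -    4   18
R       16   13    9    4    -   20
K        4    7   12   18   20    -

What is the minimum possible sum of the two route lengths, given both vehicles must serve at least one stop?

Try each way of splitting the stops between the two vehicles (each non-empty) and, for each split, find the best tour for each vehicle:
  {L} + {X, F, R, K}: 6 + 43 = 49
  {X} + {L, F, R, K}: 16 + 42 = 58
  {L, X} + {F, R, K}: 16 + 42 = 58
  {F} + {L, X, R, K}: 28 + 41 = 69
  {L, F} + {X, R, K}: 34 + 41 = 75
  {X, F} + {L, R, K}: 35 + 40 = 75
  … (15 splits in total)
  {L, X, F, R} + {K}: 35 + 8 = 43  ← best
Best: vehicle 1 Base → L → X → R → F → Base = 35; vehicle 2 Base → K → Base = 8; combined 43.

43 — the smallest possible combined total.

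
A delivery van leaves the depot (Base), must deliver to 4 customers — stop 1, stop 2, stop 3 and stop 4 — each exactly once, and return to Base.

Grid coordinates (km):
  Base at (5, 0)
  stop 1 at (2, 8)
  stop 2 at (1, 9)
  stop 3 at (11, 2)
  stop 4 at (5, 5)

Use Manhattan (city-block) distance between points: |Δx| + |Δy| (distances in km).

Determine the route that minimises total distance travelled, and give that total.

38 km — the shortest possible round trip.

There are 12 distinct closed tours to check (reversals are equivalent).
Base - stop 1 - stop 2 - stop 3 - stop 4 - Base: 11+2+17+9+5 = 44
Base - stop 1 - stop 2 - stop 4 - stop 3 - Base: 11+2+8+9+8 = 38
Base - stop 1 - stop 3 - stop 2 - stop 4 - Base: 11+15+17+8+5 = 56
Base - stop 1 - stop 3 - stop 4 - stop 2 - Base: 11+15+9+8+13 = 56
Base - stop 1 - stop 4 - stop 2 - stop 3 - Base: 11+6+8+17+8 = 50
Base - stop 1 - stop 4 - stop 3 - stop 2 - Base: 11+6+9+17+13 = 56
Base - stop 2 - stop 1 - stop 3 - stop 4 - Base: 13+2+15+9+5 = 44
Base - stop 2 - stop 1 - stop 4 - stop 3 - Base: 13+2+6+9+8 = 38
Base - stop 2 - stop 3 - stop 1 - stop 4 - Base: 13+17+15+6+5 = 56
Base - stop 2 - stop 4 - stop 1 - stop 3 - Base: 13+8+6+15+8 = 50
Base - stop 3 - stop 1 - stop 2 - stop 4 - Base: 8+15+2+8+5 = 38
Base - stop 3 - stop 2 - stop 1 - stop 4 - Base: 8+17+2+6+5 = 38
The minimum is 38.
One optimal route: Base → stop 1 → stop 2 → stop 4 → stop 3 → Base (or its reverse).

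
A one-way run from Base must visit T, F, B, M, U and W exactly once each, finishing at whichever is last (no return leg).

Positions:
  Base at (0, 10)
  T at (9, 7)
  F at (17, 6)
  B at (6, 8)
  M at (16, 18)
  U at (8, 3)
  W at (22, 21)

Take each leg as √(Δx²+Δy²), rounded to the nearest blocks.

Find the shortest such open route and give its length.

Shortest open route: 41 blocks.

There are 6! = 720 possible orderings.
Base→T→F→B→M→U→W: 9+8+11+14+17+23 = 82
Base→T→F→B→M→W→U: 9+8+11+14+7+23 = 72
Base→T→F→B→U→M→W: 9+8+11+5+17+7 = 57
Base→T→F→B→U→W→M: 9+8+11+5+23+7 = 63
Base→T→F→B→W→M→U: 9+8+11+21+7+17 = 73
Base→T→F→B→W→U→M: 9+8+11+21+23+17 = 89
Base→T→F→M→B→U→W: 9+8+12+14+5+23 = 71
Base→T→F→M→B→W→U: 9+8+12+14+21+23 = 87
… (712 more)
Base→B→T→U→F→M→W: 6+3+4+9+12+7 = 41  ← best
The minimum is 41.
One shortest path: Base → B → T → U → F → M → W.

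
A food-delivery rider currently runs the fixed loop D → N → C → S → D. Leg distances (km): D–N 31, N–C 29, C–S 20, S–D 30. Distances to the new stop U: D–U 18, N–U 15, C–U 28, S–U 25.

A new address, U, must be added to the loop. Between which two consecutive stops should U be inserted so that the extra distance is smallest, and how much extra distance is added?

Minimum extra distance: 2 km, inserting U between D and N.

Insertion cost between consecutive stops i–j is d(i,U) + d(U,j) − d(i,j):
  between D and N: 18 + 15 − 31 = 2
  between N and C: 15 + 28 − 29 = 14
  between C and S: 28 + 25 − 20 = 33
  between S and D: 25 + 18 − 30 = 13
Cheapest insertion is between D and N, adding 2.
New total = 110 + 2 = 112.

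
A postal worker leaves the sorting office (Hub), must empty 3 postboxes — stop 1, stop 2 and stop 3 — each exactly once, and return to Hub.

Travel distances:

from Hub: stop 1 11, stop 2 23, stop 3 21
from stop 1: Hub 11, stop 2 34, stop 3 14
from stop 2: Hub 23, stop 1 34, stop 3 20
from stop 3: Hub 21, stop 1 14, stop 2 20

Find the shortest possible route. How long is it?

Shortest round trip = 68.

There are 3 distinct closed tours to check (reversals are equivalent).
Hub-stop 1-stop 2-stop 3-Hub: 11+34+20+21 = 86
Hub-stop 1-stop 3-stop 2-Hub: 11+14+20+23 = 68
Hub-stop 2-stop 1-stop 3-Hub: 23+34+14+21 = 92
The minimum is 68.
One optimal route: Hub → stop 1 → stop 3 → stop 2 → Hub (or its reverse).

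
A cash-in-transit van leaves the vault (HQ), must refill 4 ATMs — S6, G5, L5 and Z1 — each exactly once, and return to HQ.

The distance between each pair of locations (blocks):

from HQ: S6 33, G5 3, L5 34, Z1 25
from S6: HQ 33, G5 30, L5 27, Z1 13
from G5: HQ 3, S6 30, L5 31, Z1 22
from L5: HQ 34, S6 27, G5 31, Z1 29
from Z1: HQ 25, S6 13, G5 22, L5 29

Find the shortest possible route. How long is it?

HQ → S6 → G5 → L5 → Z1 → HQ: 33+30+31+29+25 = 148
HQ → S6 → G5 → Z1 → L5 → HQ: 33+30+22+29+34 = 148
HQ → S6 → L5 → G5 → Z1 → HQ: 33+27+31+22+25 = 138
HQ → S6 → L5 → Z1 → G5 → HQ: 33+27+29+22+3 = 114
HQ → S6 → Z1 → G5 → L5 → HQ: 33+13+22+31+34 = 133
HQ → S6 → Z1 → L5 → G5 → HQ: 33+13+29+31+3 = 109
HQ → G5 → S6 → L5 → Z1 → HQ: 3+30+27+29+25 = 114
HQ → G5 → S6 → Z1 → L5 → HQ: 3+30+13+29+34 = 109
HQ → G5 → L5 → S6 → Z1 → HQ: 3+31+27+13+25 = 99
HQ → G5 → Z1 → S6 → L5 → HQ: 3+22+13+27+34 = 99
HQ → L5 → S6 → G5 → Z1 → HQ: 34+27+30+22+25 = 138
HQ → L5 → G5 → S6 → Z1 → HQ: 34+31+30+13+25 = 133
The minimum is 99.
One optimal route: HQ → G5 → L5 → S6 → Z1 → HQ (or its reverse).

Minimum total distance: 99 blocks.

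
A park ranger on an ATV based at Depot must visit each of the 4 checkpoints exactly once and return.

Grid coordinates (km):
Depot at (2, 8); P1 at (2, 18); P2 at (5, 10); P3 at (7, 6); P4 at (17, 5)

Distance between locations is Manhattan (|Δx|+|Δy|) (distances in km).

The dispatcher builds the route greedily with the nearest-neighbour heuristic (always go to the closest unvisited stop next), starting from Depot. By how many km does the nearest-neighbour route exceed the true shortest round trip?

The nearest-neighbour route is 4 km longer than optimal.

Depot: P2=5, P3=7, P1=10, P4=18 ⇒ P2
P2: P3=6, P1=11, P4=17 ⇒ P3
P3: P4=11, P1=17 ⇒ P4
P4: P1=28 ⇒ P1
NN route Depot → P2 → P3 → P4 → P1 → Depot costs 60.
Optimal: Depot → P1 → P2 → P3 → P4 → Depot costs 56 (by enumerating all 12 distinct tours).
Excess = 60 − 56 = 4.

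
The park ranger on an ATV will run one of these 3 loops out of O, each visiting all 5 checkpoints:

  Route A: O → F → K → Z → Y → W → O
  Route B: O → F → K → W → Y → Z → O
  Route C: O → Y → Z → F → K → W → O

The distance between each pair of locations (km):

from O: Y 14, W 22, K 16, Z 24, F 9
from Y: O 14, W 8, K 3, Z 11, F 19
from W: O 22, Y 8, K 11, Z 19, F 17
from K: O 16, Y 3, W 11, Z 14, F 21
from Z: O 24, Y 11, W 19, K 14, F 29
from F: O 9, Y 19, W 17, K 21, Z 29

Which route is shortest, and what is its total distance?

Route A: 9 + 21 + 14 + 11 + 8 + 22 = 85
Route B: 9 + 21 + 11 + 8 + 11 + 24 = 84
Route C: 14 + 11 + 29 + 21 + 11 + 22 = 108

Shortest is Route B, total 84 km.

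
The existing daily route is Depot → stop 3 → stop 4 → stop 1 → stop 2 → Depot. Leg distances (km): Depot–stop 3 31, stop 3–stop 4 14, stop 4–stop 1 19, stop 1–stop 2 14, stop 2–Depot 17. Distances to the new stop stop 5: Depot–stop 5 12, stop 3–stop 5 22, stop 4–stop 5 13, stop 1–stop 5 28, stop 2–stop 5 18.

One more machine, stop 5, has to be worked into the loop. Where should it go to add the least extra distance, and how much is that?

Minimum extra distance: 3 km, inserting stop 5 between Depot and stop 3.

Insertion cost between consecutive stops i–j is d(i,stop 5) + d(stop 5,j) − d(i,j):
  between Depot and stop 3: 12 + 22 − 31 = 3
  between stop 3 and stop 4: 22 + 13 − 14 = 21
  between stop 4 and stop 1: 13 + 28 − 19 = 22
  between stop 1 and stop 2: 28 + 18 − 14 = 32
  between stop 2 and Depot: 18 + 12 − 17 = 13
Cheapest insertion is between Depot and stop 3, adding 3.
New total = 95 + 3 = 98.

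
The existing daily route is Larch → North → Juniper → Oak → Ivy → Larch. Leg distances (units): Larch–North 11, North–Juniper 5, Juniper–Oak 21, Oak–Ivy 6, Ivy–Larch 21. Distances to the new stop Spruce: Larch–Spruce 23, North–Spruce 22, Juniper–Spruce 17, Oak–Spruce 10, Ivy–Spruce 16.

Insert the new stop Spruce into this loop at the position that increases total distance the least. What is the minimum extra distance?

Insertion cost between consecutive stops i–j is d(i,Spruce) + d(Spruce,j) − d(i,j):
  between Larch and North: 23 + 22 − 11 = 34
  between North and Juniper: 22 + 17 − 5 = 34
  between Juniper and Oak: 17 + 10 − 21 = 6
  between Oak and Ivy: 10 + 16 − 6 = 20
  between Ivy and Larch: 16 + 23 − 21 = 18
Cheapest insertion is between Juniper and Oak, adding 6.
New total = 64 + 6 = 70.

Adding 6 by placing Spruce on the Juniper–Oak leg.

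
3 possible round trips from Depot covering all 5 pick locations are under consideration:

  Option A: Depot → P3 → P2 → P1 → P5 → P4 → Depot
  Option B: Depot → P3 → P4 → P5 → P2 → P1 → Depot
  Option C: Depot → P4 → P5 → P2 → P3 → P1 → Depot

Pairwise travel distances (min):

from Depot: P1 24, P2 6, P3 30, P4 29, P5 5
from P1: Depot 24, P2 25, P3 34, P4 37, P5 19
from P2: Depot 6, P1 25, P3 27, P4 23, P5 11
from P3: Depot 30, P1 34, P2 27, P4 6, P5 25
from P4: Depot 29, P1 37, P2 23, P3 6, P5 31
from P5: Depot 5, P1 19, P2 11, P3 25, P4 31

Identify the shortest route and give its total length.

Option A: 30 + 27 + 25 + 19 + 31 + 29 = 161
Option B: 30 + 6 + 31 + 11 + 25 + 24 = 127
Option C: 29 + 31 + 11 + 27 + 34 + 24 = 156

127 min — Option B is the shortest.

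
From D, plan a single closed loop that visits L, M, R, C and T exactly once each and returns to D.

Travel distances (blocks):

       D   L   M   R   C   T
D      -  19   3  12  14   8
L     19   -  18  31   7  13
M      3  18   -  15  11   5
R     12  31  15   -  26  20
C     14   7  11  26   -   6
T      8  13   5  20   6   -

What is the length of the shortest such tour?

D - L - M - R - C - T - D: 19+18+15+26+6+8 = 92
D - L - M - R - T - C - D: 19+18+15+20+6+14 = 92
D - L - M - C - R - T - D: 19+18+11+26+20+8 = 102
D - L - M - C - T - R - D: 19+18+11+6+20+12 = 86
D - L - M - T - R - C - D: 19+18+5+20+26+14 = 102
D - L - M - T - C - R - D: 19+18+5+6+26+12 = 86
D - L - R - M - C - T - D: 19+31+15+11+6+8 = 90
D - L - R - M - T - C - D: 19+31+15+5+6+14 = 90
D - L - R - C - M - T - D: 19+31+26+11+5+8 = 100
D - L - R - C - T - M - D: 19+31+26+6+5+3 = 90
D - L - R - T - M - C - D: 19+31+20+5+11+14 = 100
D - L - R - T - C - M - D: 19+31+20+6+11+3 = 90
D - L - C - M - R - T - D: 19+7+11+15+20+8 = 80
D - L - C - M - T - R - D: 19+7+11+5+20+12 = 74
… (46 more)
D - L - C - T - M - R - D: 19+7+6+5+15+12 = 64  ← best
The minimum is 64.
One optimal route: D → L → C → T → M → R → D (or its reverse).

64 blocks — the shortest possible round trip.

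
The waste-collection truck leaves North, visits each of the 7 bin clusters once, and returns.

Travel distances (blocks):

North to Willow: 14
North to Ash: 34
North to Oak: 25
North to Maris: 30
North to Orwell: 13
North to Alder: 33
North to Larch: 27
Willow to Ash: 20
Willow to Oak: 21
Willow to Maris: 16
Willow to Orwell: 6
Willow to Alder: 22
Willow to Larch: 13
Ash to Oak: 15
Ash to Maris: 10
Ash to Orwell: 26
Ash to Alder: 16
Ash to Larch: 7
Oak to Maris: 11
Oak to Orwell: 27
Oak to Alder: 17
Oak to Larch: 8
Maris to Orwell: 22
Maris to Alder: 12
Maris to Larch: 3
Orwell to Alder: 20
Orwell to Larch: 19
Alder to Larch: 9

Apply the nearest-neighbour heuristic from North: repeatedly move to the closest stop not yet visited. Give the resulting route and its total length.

At North the remaining stops are Orwell 13, Willow 14, Oak 25, Larch 27, Maris 30, Alder 33, Ash 34; go to Orwell.
At Orwell the remaining stops are Willow 6, Larch 19, Alder 20, Maris 22, Ash 26, Oak 27; go to Willow.
At Willow the remaining stops are Larch 13, Maris 16, Ash 20, Oak 21, Alder 22; go to Larch.
At Larch the remaining stops are Maris 3, Ash 7, Oak 8, Alder 9; go to Maris.
At Maris the remaining stops are Ash 10, Oak 11, Alder 12; go to Ash.
At Ash the remaining stops are Oak 15, Alder 16; go to Oak.
At Oak the remaining stops are Alder 17; go to Alder.
Return Alder→North: 33.
Total = 13 + 6 + 13 + 3 + 10 + 15 + 17 + 33 = 110.

Total distance 110 blocks via the nearest-neighbour route North → Orwell → Willow → Larch → Maris → Ash → Oak → Alder → North.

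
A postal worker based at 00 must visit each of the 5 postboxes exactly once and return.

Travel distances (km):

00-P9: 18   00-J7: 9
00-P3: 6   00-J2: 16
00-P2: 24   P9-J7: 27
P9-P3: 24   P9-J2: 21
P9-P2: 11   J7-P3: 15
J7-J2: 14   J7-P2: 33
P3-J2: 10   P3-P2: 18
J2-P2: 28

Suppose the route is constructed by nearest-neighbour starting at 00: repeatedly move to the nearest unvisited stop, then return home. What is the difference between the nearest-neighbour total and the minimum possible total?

From 00: P3=6, J7=9, J2=16, P9=18, P2=24 → choose P3 (6).
From P3: J2=10, J7=15, P2=18, P9=24 → choose J2 (10).
From J2: J7=14, P9=21, P2=28 → choose J7 (14).
From J7: P9=27, P2=33 → choose P9 (27).
From P9: P2=11 → choose P2 (11).
NN route 00 → P3 → J2 → J7 → P9 → P2 → 00 costs 92.
Optimal: 00 → J7 → J2 → P9 → P2 → P3 → 00 costs 79 (by enumerating all 60 distinct tours).
Excess = 92 − 79 = 13.

The nearest-neighbour route is 13 km longer than optimal.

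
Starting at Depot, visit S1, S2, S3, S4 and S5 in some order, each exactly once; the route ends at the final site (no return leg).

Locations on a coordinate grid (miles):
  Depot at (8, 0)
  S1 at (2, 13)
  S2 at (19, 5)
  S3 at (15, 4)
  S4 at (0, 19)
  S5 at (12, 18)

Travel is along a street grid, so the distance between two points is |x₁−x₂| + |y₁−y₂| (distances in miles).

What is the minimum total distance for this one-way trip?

There are 5! = 120 possible orderings.
Depot→S1→S2→S3→S4→S5: 19+25+5+30+13 = 92
Depot→S1→S2→S3→S5→S4: 19+25+5+17+13 = 79
Depot→S1→S2→S4→S3→S5: 19+25+33+30+17 = 124
Depot→S1→S2→S4→S5→S3: 19+25+33+13+17 = 107
Depot→S1→S2→S5→S3→S4: 19+25+20+17+30 = 111
Depot→S1→S2→S5→S4→S3: 19+25+20+13+30 = 107
Depot→S1→S3→S2→S4→S5: 19+22+5+33+13 = 92
Depot→S1→S3→S2→S5→S4: 19+22+5+20+13 = 79
Depot→S1→S3→S4→S2→S5: 19+22+30+33+20 = 124
Depot→S1→S3→S4→S5→S2: 19+22+30+13+20 = 104
Depot→S1→S3→S5→S2→S4: 19+22+17+20+33 = 111
Depot→S1→S3→S5→S4→S2: 19+22+17+13+33 = 104
Depot→S1→S4→S2→S3→S5: 19+8+33+5+17 = 82
Depot→S1→S4→S2→S5→S3: 19+8+33+20+17 = 97
… (106 more)
Depot→S3→S2→S5→S4→S1: 11+5+20+13+8 = 57  ← best
The minimum is 57.
One shortest path: Depot → S3 → S2 → S5 → S4 → S1.

Shortest open route: 57 miles.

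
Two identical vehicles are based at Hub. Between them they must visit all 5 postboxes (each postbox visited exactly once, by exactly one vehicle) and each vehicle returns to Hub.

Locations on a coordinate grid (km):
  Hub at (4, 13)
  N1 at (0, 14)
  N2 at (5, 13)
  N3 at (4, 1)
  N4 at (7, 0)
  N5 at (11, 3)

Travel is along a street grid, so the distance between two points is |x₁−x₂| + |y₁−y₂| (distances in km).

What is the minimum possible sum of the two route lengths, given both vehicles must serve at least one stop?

Check every non-empty split of the stops between the two vehicles; for each half take its own optimal tour:
  {N1} + {N2, N3, N4, N5}: 10 + 40 = 50
  {N2} + {N1, N3, N4, N5}: 2 + 50 = 52
  {N1, N2} + {N3, N4, N5}: 12 + 40 = 52
  {N3} + {N1, N2, N4, N5}: 24 + 50 = 74
  {N1, N3} + {N2, N4, N5}: 34 + 40 = 74
  {N2, N3} + {N1, N4, N5}: 26 + 50 = 76
  … (15 splits in total)
Best: vehicle 1 Hub → N1 → Hub = 10; vehicle 2 Hub → N2 → N5 → N4 → N3 → Hub = 40; combined 50.

50 km — the smallest possible combined total.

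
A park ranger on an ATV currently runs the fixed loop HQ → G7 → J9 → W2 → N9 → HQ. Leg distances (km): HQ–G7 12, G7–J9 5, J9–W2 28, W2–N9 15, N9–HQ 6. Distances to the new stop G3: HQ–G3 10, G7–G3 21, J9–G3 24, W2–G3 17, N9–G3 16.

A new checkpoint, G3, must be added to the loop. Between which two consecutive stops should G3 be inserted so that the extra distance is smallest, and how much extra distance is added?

Adding 13 km by placing G3 on the J9–W2 leg.

Insertion cost between consecutive stops i–j is d(i,G3) + d(G3,j) − d(i,j):
  between HQ and G7: 10 + 21 − 12 = 19
  between G7 and J9: 21 + 24 − 5 = 40
  between J9 and W2: 24 + 17 − 28 = 13
  between W2 and N9: 17 + 16 − 15 = 18
  between N9 and HQ: 16 + 10 − 6 = 20
Cheapest insertion is between J9 and W2, adding 13.
New total = 66 + 13 = 79.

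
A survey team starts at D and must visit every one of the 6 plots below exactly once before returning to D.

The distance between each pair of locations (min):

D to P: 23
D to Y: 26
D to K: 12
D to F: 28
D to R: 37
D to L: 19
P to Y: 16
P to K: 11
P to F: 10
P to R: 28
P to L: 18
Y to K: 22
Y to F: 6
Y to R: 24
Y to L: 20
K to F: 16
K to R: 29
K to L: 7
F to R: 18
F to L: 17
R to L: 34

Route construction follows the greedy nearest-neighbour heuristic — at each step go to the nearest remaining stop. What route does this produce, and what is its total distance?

D → [K:12 / L:19 / P:23 / Y:26 / F:28 / R:37] → K (12)
K → [L:7 / P:11 / F:16 / Y:22 / R:29] → L (7)
L → [F:17 / P:18 / Y:20 / R:34] → F (17)
F → [Y:6 / P:10 / R:18] → Y (6)
Y → [P:16 / R:24] → P (16)
P → [R:28] → R (28)
Return R→D: 37.
Total = 12 + 7 + 17 + 6 + 16 + 28 + 37 = 123.

Total distance 123 min via the nearest-neighbour route D → K → L → F → Y → P → R → D.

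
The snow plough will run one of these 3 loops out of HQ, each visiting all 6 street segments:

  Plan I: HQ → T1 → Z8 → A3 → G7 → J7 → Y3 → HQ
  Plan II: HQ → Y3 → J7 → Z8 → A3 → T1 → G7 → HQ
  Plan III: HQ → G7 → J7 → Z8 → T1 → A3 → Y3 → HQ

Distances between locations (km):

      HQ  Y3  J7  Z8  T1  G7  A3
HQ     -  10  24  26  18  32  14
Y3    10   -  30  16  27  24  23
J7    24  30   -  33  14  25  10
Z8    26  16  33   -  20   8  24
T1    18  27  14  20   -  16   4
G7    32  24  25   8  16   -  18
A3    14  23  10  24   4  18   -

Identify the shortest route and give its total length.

Plan I: 18 + 20 + 24 + 18 + 25 + 30 + 10 = 145
Plan II: 10 + 30 + 33 + 24 + 4 + 16 + 32 = 149
Plan III: 32 + 25 + 33 + 20 + 4 + 23 + 10 = 147

Shortest is Plan I, total 145 km.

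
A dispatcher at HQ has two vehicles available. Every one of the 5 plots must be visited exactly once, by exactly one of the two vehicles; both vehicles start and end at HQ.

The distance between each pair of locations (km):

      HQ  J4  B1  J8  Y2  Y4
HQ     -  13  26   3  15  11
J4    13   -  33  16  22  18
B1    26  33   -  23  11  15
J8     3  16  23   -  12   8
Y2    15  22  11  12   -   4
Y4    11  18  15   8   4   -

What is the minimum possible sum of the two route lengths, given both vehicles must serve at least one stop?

Try each way of splitting the stops between the two vehicles (each non-empty) and, for each split, find the best tour for each vehicle:
  {J4} + {B1, J8, Y2, Y4}: 26 + 52 = 78
  {B1} + {J4, J8, Y2, Y4}: 52 + 50 = 102
  {J4, B1} + {J8, Y2, Y4}: 72 + 30 = 102
  {J8} + {J4, B1, Y2, Y4}: 6 + 72 = 78
  {J4, J8} + {B1, Y2, Y4}: 32 + 52 = 84
  {B1, J8} + {J4, Y2, Y4}: 52 + 50 = 102
  … (15 splits in total)
Best: vehicle 1 HQ → J4 → HQ = 26; vehicle 2 HQ → B1 → Y2 → Y4 → J8 → HQ = 52; combined 78.

78 km — the smallest possible combined total.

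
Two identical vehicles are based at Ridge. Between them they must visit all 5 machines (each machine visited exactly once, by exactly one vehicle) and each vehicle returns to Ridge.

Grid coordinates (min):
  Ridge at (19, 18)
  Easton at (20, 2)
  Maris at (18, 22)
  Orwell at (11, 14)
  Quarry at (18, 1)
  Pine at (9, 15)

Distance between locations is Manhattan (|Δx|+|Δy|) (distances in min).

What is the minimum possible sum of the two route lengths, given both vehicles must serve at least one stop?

Minimum combined distance: 66 min.

Check every non-empty split of the stops between the two vehicles; for each half take its own optimal tour:
  {Easton} + {Maris, Orwell, Quarry, Pine}: 34 + 62 = 96
  {Maris} + {Easton, Orwell, Quarry, Pine}: 10 + 56 = 66
  {Easton, Maris} + {Orwell, Quarry, Pine}: 44 + 54 = 98
  {Orwell} + {Easton, Maris, Quarry, Pine}: 24 + 64 = 88
  {Easton, Orwell} + {Maris, Quarry, Pine}: 50 + 62 = 112
  {Maris, Orwell} + {Easton, Quarry, Pine}: 32 + 56 = 88
  … (15 splits in total)
Best: vehicle 1 Ridge → Maris → Ridge = 10; vehicle 2 Ridge → Easton → Quarry → Orwell → Pine → Ridge = 56; combined 66.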